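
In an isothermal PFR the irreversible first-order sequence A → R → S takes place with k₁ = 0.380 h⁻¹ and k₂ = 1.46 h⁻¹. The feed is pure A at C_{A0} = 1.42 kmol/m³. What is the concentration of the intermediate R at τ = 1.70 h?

The intermediate concentration in a first-order A→B→C sequence is C_R = k₁C_{A0}(e^(−k₁τ) − e^(−k₂τ))/(k₂−k₁).
e^(−k₁τ) = e^(−0.380×1.70) = e^(−0.6460) = 0.5241; e^(−k₂τ) = e^(−2.482) = 0.08358.
C_R = 0.380×1.42/(1.46−0.380) × (0.5241−0.08358) = 0.4996×0.4406 = 0.2201 kmol/m³.

0.220 kmol/m³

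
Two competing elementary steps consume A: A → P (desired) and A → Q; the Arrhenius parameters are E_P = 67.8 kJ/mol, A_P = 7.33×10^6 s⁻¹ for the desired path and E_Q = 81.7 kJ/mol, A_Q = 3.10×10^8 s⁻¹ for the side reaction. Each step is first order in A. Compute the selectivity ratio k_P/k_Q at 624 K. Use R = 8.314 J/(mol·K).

0.345

Since both paths have the same order in A, the concentration cancels and S_{P/Q} = k_P/k_Q = (A_P/A_Q)·exp[(E_Q−E_P)/(RT)].
(E_Q−E_P)/(RT) = (81.7−67.8)×10³/(8.314×624) = 13900/5188 = 2.679.
k_P/k_Q = (7.33×10^6/3.10×10^8)·exp(2.679) = 0.02365 × 14.57 = 0.345.
Since E_P < E_Q, lowering the temperature improves selectivity toward P.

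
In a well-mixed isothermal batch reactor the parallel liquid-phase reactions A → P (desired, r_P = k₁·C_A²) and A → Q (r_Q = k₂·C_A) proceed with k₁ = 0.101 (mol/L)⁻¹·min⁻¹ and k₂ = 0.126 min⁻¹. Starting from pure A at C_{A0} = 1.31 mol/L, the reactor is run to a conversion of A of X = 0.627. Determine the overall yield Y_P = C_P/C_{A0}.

0.258

C_A = C_{A0}(1−X) = 0.4886 mol/L.
Along a PFR/batch, dC_Q/dC_A = −r_Q/(r_P+r_Q) = −k₂/(k₂+k₁·C_A).
Integrating from C_{A0} to C_A: C_Q = (0.126/0.101)·ln[(0.126+0.101·1.31)/(0.126+0.101·0.489)] = 1.248·ln(0.2583/0.1754) = 0.4833 mol/L.
Then C_P = (C_{A0}−C_A) − C_Q = 0.8214 − 0.4833 = 0.3381 mol/L.
Y_P = C_P/C_{A0} = 0.3381/1.31 = 0.258.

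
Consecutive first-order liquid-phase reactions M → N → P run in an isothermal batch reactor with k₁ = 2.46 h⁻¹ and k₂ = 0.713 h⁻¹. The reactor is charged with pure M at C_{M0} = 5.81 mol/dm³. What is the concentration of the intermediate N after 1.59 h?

2.47 mol/dm³

The intermediate concentration in a first-order A→B→C sequence is C_N = k₁C_{M0}(e^(−k₁t) − e^(−k₂t))/(k₂−k₁).
e^(−k₁t) = e^(−2.46×1.59) = e^(−3.911) = 0.02001; e^(−k₂t) = e^(−1.134) = 0.3218.
C_N = 2.46×5.81/(0.713−2.46) × (0.02001−0.3218) = (-8.181)×(-0.3018) = 2.469 mol/dm³.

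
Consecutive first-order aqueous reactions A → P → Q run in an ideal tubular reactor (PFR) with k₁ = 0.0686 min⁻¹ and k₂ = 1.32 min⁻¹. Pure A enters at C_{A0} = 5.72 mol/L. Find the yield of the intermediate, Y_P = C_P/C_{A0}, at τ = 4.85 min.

The intermediate concentration in a first-order A→B→C sequence is C_P = k₁C_{A0}(e^(−k₁τ) − e^(−k₂τ))/(k₂−k₁).
e^(−k₁τ) = e^(−0.0686×4.85) = e^(−0.3327) = 0.7170; e^(−k₂τ) = e^(−6.402) = 0.001658.
C_P = 0.0686×5.72/(1.32−0.0686) × (0.7170−0.001658) = 0.3136×0.7153 = 0.2243 mol/L.
Y_P = C_P/C_{A0} = 0.2243/5.72 = 0.0392.

0.0392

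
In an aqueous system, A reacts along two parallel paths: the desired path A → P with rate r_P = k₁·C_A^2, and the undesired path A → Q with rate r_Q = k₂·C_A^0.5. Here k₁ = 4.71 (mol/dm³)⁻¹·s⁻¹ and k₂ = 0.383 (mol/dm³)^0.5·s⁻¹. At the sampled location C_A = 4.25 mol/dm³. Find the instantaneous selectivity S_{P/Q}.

108

S_{P/Q} = r_P/r_Q = (k₁·C_A^2)/(k₂·C_A^0.5) = (k₁/k₂)·C_A^1.5.
= (4.71×4.250^2) / (0.383×4.250^0.5) = 85.07/0.7896 = 108.
Since the desired path is higher order in A, keeping C_A high (PFR or concentrated feed) favours P.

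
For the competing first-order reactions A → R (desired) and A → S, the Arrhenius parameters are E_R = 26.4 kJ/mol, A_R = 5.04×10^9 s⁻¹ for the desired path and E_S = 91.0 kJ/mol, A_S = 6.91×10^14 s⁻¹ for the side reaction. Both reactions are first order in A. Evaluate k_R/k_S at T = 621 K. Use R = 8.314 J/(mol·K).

1.98

k_R/k_S = (A_R/A_S)·exp[−(E_R−E_S)/(RT)] = (A_R/A_S)·exp[(E_S−E_R)/(RT)].
(E_S−E_R)/(RT) = (91.0−26.4)×10³/(8.314×621) = 64600/5163 = 12.51.
k_R/k_S = (5.04×10^9/6.91×10^14)·exp(12.51) = 7.294×10^-6 × 2.716×10^5 = 1.98.
Since E_R < E_S, lowering the temperature improves selectivity toward R.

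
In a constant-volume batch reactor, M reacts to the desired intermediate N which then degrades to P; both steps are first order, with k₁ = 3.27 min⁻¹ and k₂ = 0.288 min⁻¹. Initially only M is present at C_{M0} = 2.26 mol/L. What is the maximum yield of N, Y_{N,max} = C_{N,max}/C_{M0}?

0.791

Evaluating C_N at t_opt = ln(k₂/k₁)/(k₂−k₁) gives C_{N,max}/C_{M0} = (k₁/k₂)^[k₂/(k₂−k₁)].
= (3.27/0.288)^(0.288/(0.288−3.27)) = (11.35)^(-0.09658) = 0.7908.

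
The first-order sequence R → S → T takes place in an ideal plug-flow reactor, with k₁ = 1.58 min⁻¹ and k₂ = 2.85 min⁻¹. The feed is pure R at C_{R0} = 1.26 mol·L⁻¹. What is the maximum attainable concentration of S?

0.335 mol·L⁻¹

Evaluating C_S at τ_opt = ln(k₂/k₁)/(k₂−k₁) gives C_{S,max}/C_{R0} = (k₁/k₂)^[k₂/(k₂−k₁)].
= (1.58/2.85)^(2.85/(2.85−1.58)) = (0.5544)^(2.244) = 0.2661.
C_{S,max} = 0.2661×1.26 = 0.335 mol·L⁻¹.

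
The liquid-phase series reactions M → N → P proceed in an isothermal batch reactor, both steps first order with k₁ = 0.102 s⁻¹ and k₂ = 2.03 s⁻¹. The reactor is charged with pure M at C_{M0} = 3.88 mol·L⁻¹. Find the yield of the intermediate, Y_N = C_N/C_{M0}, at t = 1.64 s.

0.0429

For first-order series with pure M initially, C_N(t) = k₁C_{M0}/(k₂−k₁)·(e^(−k₁t) − e^(−k₂t)).
e^(−k₁t) = e^(−0.102×1.64) = e^(−0.1673) = 0.8460; e^(−k₂t) = e^(−3.329) = 0.03582.
C_N = 0.102×3.88/(2.03−0.102) × (0.8460−0.03582) = 0.2053×0.8101 = 0.1663 mol·L⁻¹.
Y_N = C_N/C_{M0} = 0.1663/3.88 = 0.0429.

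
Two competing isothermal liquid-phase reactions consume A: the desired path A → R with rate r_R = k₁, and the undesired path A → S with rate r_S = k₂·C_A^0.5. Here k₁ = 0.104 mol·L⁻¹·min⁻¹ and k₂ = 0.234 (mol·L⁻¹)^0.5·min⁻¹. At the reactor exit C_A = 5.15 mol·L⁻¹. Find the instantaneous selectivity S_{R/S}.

S_{R/S} = r_R/r_S = (k₁)/(k₂·C_A^0.5) = (k₁/k₂)·C_A^-0.5.
= (0.104) / (0.234×5.150^0.5) = 0.1040/0.5310 = 0.196.

0.196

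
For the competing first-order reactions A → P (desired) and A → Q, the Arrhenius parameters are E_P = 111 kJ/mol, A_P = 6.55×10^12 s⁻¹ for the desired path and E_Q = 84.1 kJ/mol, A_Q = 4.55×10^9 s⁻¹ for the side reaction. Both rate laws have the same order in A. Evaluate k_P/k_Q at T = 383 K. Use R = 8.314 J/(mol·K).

k_P/k_Q = (A_P/A_Q)·exp[−(E_P−E_Q)/(RT)] = (A_P/A_Q)·exp[(E_Q−E_P)/(RT)].
(E_Q−E_P)/(RT) = (84.1−111)×10³/(8.314×383) = -26900/3184 = -8.448.
k_P/k_Q = (6.55×10^12/4.55×10^9)·exp(-8.448) = 1440 × 2.144×10^-4 = 0.309.

0.309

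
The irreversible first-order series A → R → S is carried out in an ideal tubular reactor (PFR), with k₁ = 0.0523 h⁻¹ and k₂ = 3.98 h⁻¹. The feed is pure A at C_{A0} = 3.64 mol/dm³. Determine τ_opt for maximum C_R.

1.10 h

For first-order series the maximum of C_R occurs at τ_opt = ln(k₂/k₁)/(k₂−k₁).
= ln(3.98/0.0523)/(3.98−0.0523) = ln(76.10)/3.928 = 4.332/3.928 = 1.10 h.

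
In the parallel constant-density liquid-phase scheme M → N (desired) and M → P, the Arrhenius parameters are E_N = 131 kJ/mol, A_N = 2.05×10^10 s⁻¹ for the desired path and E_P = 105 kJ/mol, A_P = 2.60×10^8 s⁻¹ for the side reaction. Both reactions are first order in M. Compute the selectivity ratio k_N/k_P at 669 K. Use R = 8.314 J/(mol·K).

0.736

k_N/k_P = (A_N/A_P)·exp[−(E_N−E_P)/(RT)] = (A_N/A_P)·exp[(E_P−E_N)/(RT)].
(E_P−E_N)/(RT) = (105−131)×10³/(8.314×669) = -26000/5562 = -4.675.
k_N/k_P = (2.05×10^10/2.60×10^8)·exp(-4.675) = 78.85 × 0.009330 = 0.736.
Since E_N > E_P, raising the temperature improves selectivity toward N.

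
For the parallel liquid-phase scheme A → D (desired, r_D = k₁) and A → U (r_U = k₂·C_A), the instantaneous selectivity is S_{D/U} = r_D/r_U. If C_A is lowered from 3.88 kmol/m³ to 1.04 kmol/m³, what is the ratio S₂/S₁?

3.73

S_{D/U} = (k₁/k₂)·C_A⁻¹, so S₂/S₁ = (C_{A,2}/C_{A,1})⁻¹.
= 3.88/1.04 = 3.73.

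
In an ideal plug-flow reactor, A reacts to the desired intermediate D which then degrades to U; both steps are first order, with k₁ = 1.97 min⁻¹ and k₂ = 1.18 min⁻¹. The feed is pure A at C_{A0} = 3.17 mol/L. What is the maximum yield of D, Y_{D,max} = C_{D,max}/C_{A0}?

0.465

At the optimum, C_{D,max}/C_{A0} = (k₁/k₂)^[k₂/(k₂−k₁)].
= (1.97/1.18)^(1.18/(1.18−1.97)) = (1.669)^(-1.494) = 0.4651.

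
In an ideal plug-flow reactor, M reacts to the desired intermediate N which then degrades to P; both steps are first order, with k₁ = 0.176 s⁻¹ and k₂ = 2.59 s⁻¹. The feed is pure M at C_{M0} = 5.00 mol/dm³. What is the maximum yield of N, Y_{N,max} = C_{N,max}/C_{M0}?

0.0559

Evaluating C_N at τ_opt = ln(k₂/k₁)/(k₂−k₁) gives C_{N,max}/C_{M0} = (k₁/k₂)^[k₂/(k₂−k₁)].
= (0.176/2.59)^(2.59/(2.59−0.176)) = (0.06795)^(1.073) = 0.05586.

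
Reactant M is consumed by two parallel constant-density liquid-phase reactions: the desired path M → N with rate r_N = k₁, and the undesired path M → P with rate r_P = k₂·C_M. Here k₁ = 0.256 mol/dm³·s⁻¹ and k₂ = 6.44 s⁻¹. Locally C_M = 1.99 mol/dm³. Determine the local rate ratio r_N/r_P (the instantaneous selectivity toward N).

0.0200

S_{N/P} = r_N/r_P = (k₁)/(k₂·C_M) = (k₁/k₂)·C_M⁻¹.
= (0.256) / (6.44×1.990) = 0.2560/12.82 = 0.0200.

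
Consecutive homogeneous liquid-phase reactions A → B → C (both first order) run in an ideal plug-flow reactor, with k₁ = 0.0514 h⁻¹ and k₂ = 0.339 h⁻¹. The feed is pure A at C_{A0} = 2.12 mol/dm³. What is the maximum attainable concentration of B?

Evaluating C_B at τ_opt = ln(k₂/k₁)/(k₂−k₁) gives C_{B,max}/C_{A0} = (k₁/k₂)^[k₂/(k₂−k₁)].
= (0.0514/0.339)^(0.339/(0.339−0.0514)) = (0.1516)^(1.179) = 0.1082.
C_{B,max} = 0.1082×2.12 = 0.229 mol/dm³.

0.229 mol/dm³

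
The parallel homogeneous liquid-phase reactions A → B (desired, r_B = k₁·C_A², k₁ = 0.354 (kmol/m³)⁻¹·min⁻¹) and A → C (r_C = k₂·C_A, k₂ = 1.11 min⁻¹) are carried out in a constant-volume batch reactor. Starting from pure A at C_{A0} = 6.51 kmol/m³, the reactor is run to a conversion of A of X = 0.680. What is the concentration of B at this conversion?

C_A = C_{A0}(1−X) = 2.083 kmol/m³.
Along a PFR/batch, dC_C/dC_A = −r_C/(r_B+r_C) = −k₂/(k₂+k₁·C_A).
Integrating from C_{A0} to C_A: C_C = (1.11/0.354)·ln[(1.11+0.354·6.51)/(1.11+0.354·2.08)] = 3.136·ln(3.415/1.847) = 1.926 kmol/m³.
Then C_B = (C_{A0}−C_A) − C_C = 4.427 − 1.926 = 2.501 kmol/m³.

2.50 kmol/m³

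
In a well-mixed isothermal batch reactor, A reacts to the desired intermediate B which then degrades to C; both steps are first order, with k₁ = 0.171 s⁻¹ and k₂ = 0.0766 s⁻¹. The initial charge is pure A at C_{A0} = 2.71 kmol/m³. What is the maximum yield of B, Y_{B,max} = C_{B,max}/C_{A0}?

0.521

At the optimum, C_{B,max}/C_{A0} = (k₁/k₂)^[k₂/(k₂−k₁)].
= (0.171/0.0766)^(0.0766/(0.0766−0.171)) = (2.232)^(-0.8114) = 0.5212.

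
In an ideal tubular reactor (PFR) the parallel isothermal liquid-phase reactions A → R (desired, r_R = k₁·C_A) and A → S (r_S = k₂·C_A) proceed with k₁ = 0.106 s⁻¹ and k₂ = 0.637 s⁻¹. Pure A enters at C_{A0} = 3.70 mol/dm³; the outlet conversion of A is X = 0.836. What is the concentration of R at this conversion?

0.441 mol/dm³

C_A = C_{A0}(1−X) = 0.6068 mol/dm³.
Both paths are first order in A, so the instantaneous fraction to R is constant: dC_R/d(−C_A) = k₁/(k₁+k₂) = 0.1427.
C_R = 0.1427·(C_{A0}−C_A) = 0.1427×3.093 = 0.441 mol/dm³.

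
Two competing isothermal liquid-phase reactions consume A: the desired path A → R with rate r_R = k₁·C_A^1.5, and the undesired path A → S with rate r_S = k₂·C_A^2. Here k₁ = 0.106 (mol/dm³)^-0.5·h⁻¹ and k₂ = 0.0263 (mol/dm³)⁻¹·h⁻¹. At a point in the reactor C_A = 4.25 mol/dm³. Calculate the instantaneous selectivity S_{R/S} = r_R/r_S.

1.96

S_{R/S} = r_R/r_S = (k₁·C_A^1.5)/(k₂·C_A^2) = (k₁/k₂)·C_A^-0.5.
= (0.106×4.250^1.5) / (0.0263×4.250^2) = 0.9287/0.4750 = 1.96.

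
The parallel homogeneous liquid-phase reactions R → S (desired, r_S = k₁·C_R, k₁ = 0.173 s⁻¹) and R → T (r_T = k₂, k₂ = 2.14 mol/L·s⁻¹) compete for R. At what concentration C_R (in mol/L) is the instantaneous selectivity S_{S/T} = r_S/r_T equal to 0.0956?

1.18 mol/L

S_{S/T} = (k₁/k₂)·C_R ⇒ C_R = S·k₂/k₁.
= 0.0956×2.14/0.173 = 1.18 mol/L.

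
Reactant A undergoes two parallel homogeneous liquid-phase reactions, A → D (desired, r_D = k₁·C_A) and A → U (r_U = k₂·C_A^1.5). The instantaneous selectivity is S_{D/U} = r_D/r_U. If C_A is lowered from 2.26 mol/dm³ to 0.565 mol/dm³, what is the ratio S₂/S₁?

S_{D/U} = (k₁/k₂)·C_A^-0.5, so S₂/S₁ = (C_{A,2}/C_{A,1})^-0.5.
= (0.565/2.26)^(-0.5) = (0.2500)^(-0.5) = 2.00.
Selectivity toward D rises as C_A falls — low-concentration operation is favoured.

2.00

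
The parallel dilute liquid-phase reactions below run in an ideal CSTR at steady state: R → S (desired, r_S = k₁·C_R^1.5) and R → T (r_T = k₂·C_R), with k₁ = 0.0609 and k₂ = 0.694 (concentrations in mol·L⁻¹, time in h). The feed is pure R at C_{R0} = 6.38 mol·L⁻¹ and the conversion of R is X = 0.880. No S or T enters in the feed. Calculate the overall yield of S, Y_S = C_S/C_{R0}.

Exit C_R = C_{R0}(1−X) = 6.38×0.120 = 0.7656 mol·L⁻¹.
In a CSTR the entire volume is at exit conditions, so r_S = 0.0609×0.7656^1.5 = 0.04080 and r_T = 0.694×0.7656 = 0.5313.
Fraction of consumed R going to S: r_S/(r_S+r_T) = 0.07131.
C_S = 0.07131·C_{R0}·X = 0.07131×6.38×0.880 = 0.400 mol·L⁻¹; Y_S = C_S/C_{R0} = 0.0627.

0.0627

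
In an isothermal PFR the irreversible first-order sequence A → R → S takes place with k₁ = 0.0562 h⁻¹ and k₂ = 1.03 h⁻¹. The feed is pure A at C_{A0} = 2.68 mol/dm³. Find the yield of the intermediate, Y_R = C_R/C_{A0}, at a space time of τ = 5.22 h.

0.0428

The intermediate concentration in a first-order A→B→C sequence is C_R = k₁C_{A0}(e^(−k₁τ) − e^(−k₂τ))/(k₂−k₁).
e^(−k₁τ) = e^(−0.0562×5.22) = e^(−0.2934) = 0.7458; e^(−k₂τ) = e^(−5.377) = 0.004624.
C_R = 0.0562×2.68/(1.03−0.0562) × (0.7458−0.004624) = 0.1547×0.7411 = 0.1146 mol/dm³.
Y_R = C_R/C_{A0} = 0.1146/2.68 = 0.0428.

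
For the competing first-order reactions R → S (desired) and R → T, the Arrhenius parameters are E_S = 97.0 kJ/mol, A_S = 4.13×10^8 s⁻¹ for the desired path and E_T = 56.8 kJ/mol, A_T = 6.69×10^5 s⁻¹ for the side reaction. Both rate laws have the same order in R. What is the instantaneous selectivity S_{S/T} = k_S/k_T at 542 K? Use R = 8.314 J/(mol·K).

With equal orders, S_{S/T} = k_S/k_T = (A_S/A_T)·exp[(E_T−E_S)/(RT)].
(E_T−E_S)/(RT) = (56.8−97.0)×10³/(8.314×542) = -40200/4506 = -8.921.
k_S/k_T = (4.13×10^8/6.69×10^5)·exp(-8.921) = 617.3 × 1.335×10^-4 = 0.0824.

0.0824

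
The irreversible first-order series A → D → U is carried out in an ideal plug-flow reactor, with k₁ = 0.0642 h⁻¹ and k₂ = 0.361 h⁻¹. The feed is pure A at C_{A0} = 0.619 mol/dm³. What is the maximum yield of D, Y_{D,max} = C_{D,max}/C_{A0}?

0.122

At the optimum, C_{D,max}/C_{A0} = (k₁/k₂)^[k₂/(k₂−k₁)].
= (0.0642/0.361)^(0.361/(0.361−0.0642)) = (0.1778)^(1.216) = 0.1224.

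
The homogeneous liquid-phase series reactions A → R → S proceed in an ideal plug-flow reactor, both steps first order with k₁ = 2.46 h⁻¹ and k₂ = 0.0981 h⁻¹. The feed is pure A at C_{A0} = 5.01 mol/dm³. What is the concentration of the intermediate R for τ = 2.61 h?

4.03 mol/dm³

Solving the coupled first-order balances gives C_R(τ) = [k₁/(k₂−k₁)]·C_{A0}·(e^(−k₁τ) − e^(−k₂τ)).
e^(−k₁τ) = e^(−2.46×2.61) = e^(−6.421) = 0.001628; e^(−k₂τ) = e^(−0.2560) = 0.7741.
C_R = 2.46×5.01/(0.0981−2.46) × (0.001628−0.7741) = (-5.218)×(-0.7725) = 4.031 mol/dm³.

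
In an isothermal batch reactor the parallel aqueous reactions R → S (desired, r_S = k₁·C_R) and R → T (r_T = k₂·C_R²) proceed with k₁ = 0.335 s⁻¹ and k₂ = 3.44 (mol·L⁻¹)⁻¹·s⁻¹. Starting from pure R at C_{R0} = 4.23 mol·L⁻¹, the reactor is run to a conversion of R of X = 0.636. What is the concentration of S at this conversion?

C_R = C_{R0}(1−X) = 1.540 mol·L⁻¹.
Along a PFR/batch, dC_S/dC_R = −r_S/(r_S+r_T) = −k₁/(k₁+k₂·C_R).
Integrating from C_{R0} to C_R: C_S = (0.335/3.44)·ln[(0.335+3.44·4.23)/(0.335+3.44·1.54)] = 0.09738·ln(14.89/5.632) = 0.09466 mol·L⁻¹.

0.0947 mol·L⁻¹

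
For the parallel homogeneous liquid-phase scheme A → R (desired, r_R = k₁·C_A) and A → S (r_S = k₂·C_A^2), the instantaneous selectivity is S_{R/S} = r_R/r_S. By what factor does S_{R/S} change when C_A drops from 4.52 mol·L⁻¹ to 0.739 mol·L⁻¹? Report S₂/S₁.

S_{R/S} = (k₁/k₂)·C_A⁻¹, so S₂/S₁ = (C_{A,2}/C_{A,1})⁻¹.
= 4.52/0.739 = 6.12.

6.12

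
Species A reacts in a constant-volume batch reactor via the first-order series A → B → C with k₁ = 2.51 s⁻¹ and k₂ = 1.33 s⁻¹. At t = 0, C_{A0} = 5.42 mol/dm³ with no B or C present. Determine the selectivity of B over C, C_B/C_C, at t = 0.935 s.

The intermediate concentration in a first-order A→B→C sequence is C_B = k₁C_{A0}(e^(−k₁t) − e^(−k₂t))/(k₂−k₁).
e^(−k₁t) = e^(−2.51×0.935) = e^(−2.347) = 0.09567; e^(−k₂t) = e^(−1.244) = 0.2884.
C_B = 2.51×5.42/(1.33−2.51) × (0.09567−0.2884) = (-11.53)×(-0.1927) = 2.222 mol/dm³.
C_A = C_{A0}e^(−k₁t) = 0.5185 mol/dm³, so C_C = C_{A0}−C_A−C_B = 2.680 mol/dm³; C_B/C_C = 0.829.

0.829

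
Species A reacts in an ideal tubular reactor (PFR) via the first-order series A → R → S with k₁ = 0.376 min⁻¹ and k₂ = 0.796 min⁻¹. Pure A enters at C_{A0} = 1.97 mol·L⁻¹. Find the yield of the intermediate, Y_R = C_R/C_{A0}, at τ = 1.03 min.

The intermediate concentration in a first-order A→B→C sequence is C_R = k₁C_{A0}(e^(−k₁τ) − e^(−k₂τ))/(k₂−k₁).
e^(−k₁τ) = e^(−0.376×1.03) = e^(−0.3873) = 0.6789; e^(−k₂τ) = e^(−0.8199) = 0.4405.
C_R = 0.376×1.97/(0.796−0.376) × (0.6789−0.4405) = 1.764×0.2384 = 0.4205 mol·L⁻¹.
Y_R = C_R/C_{A0} = 0.4205/1.97 = 0.213.

0.213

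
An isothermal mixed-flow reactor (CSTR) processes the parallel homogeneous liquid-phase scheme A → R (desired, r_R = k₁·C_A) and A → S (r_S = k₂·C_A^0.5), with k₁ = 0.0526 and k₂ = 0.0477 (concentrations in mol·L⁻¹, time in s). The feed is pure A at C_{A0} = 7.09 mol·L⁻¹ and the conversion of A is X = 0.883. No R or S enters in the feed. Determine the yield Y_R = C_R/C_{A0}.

Exit C_A = C_{A0}(1−X) = 7.09×0.117 = 0.8295 mol·L⁻¹.
Rates in a CSTR are evaluated at the outlet concentration: r_R = 0.0526×0.8295 = 0.04363, r_S = 0.0477×0.8295^0.5 = 0.04344.
Fraction of consumed A going to R: r_R/(r_R+r_S) = 0.5011.
C_R = 0.5011·C_{A0}·X = 0.5011×7.09×0.883 = 3.14 mol·L⁻¹; Y_R = C_R/C_{A0} = 0.442.

0.442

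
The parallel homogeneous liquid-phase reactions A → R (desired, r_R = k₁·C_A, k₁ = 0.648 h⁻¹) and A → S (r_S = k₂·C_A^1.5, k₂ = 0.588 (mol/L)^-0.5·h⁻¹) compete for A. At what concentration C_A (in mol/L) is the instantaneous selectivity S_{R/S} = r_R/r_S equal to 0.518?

4.53 mol/L

S_{R/S} = (k₁/k₂)·C_A^-0.5 ⇒ C_A = (S·k₂/k₁)^(-2).
= (0.518×0.588/0.648)^(-2) = (0.4700)^(-2) = 4.53 mol/L.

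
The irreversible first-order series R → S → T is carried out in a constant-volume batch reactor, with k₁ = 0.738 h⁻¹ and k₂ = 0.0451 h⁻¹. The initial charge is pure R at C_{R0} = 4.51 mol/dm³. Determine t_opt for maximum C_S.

Setting dC_S/dt = 0 gives t_opt = ln(k₂/k₁)/(k₂−k₁).
= ln(0.0451/0.738)/(0.0451−0.738) = ln(0.06111)/-0.6929 = -2.795/-0.6929 = 4.03 h.

4.03 h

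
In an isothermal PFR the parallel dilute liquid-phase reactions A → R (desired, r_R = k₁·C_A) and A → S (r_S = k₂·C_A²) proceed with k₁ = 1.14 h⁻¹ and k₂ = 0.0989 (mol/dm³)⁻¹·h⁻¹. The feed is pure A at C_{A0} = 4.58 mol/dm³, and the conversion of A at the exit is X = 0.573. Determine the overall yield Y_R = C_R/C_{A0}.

0.448

C_A = C_{A0}(1−X) = 1.956 mol/dm³.
Along a PFR/batch, dC_R/dC_A = −r_R/(r_R+r_S) = −k₁/(k₁+k₂·C_A).
Integrating from C_{A0} to C_A: C_R = (1.14/0.0989)·ln[(1.14+0.0989·4.58)/(1.14+0.0989·1.96)] = 11.53·ln(1.593/1.333) = 2.050 mol/dm³.
Y_R = C_R/C_{A0} = 2.050/4.58 = 0.448.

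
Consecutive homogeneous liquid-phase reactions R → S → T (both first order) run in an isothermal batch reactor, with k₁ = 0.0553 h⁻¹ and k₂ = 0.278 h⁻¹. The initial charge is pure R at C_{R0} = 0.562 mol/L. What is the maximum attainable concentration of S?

0.0749 mol/L

At the optimum, C_{S,max}/C_{R0} = (k₁/k₂)^[k₂/(k₂−k₁)].
= (0.0553/0.278)^(0.278/(0.278−0.0553)) = (0.1989)^(1.248) = 0.1332.
C_{S,max} = 0.1332×0.562 = 0.0749 mol/L.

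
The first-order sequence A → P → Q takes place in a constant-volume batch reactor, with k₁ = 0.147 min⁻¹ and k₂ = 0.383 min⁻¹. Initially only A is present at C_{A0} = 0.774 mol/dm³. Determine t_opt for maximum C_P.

Setting dC_P/dt = 0 gives t_opt = ln(k₂/k₁)/(k₂−k₁).
= ln(0.383/0.147)/(0.383−0.147) = ln(2.605)/0.2360 = 0.9576/0.2360 = 4.06 min.

4.06 min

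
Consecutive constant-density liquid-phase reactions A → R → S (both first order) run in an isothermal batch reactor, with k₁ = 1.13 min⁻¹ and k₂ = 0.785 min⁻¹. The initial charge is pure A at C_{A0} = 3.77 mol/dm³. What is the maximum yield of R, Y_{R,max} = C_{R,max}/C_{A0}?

Evaluating C_R at t_opt = ln(k₂/k₁)/(k₂−k₁) gives C_{R,max}/C_{A0} = (k₁/k₂)^[k₂/(k₂−k₁)].
= (1.13/0.785)^(0.785/(0.785−1.13)) = (1.439)^(-2.275) = 0.4365.

0.437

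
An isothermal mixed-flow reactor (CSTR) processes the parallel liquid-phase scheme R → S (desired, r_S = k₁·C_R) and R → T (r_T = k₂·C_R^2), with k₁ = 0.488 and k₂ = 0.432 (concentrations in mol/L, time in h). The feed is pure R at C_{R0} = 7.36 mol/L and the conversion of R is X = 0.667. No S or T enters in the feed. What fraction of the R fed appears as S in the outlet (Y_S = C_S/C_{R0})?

0.210

Exit C_R = C_{R0}(1−X) = 7.36×0.333 = 2.451 mol/L.
Rates in a CSTR are evaluated at the outlet concentration: r_S = 0.488×2.451 = 1.196, r_T = 0.432×2.451^2 = 2.595.
Fraction of consumed R going to S: r_S/(r_S+r_T) = 0.3155.
C_S = 0.3155·C_{R0}·X = 0.3155×7.36×0.667 = 1.55 mol/L; Y_S = C_S/C_{R0} = 0.210.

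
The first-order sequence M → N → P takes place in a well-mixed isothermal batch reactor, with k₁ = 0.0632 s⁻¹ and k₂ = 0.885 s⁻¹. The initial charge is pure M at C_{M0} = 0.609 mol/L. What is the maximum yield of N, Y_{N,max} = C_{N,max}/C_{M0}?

Evaluating C_N at t_opt = ln(k₂/k₁)/(k₂−k₁) gives C_{N,max}/C_{M0} = (k₁/k₂)^[k₂/(k₂−k₁)].
= (0.0632/0.885)^(0.885/(0.885−0.0632)) = (0.07141)^(1.077) = 0.05829.

0.0583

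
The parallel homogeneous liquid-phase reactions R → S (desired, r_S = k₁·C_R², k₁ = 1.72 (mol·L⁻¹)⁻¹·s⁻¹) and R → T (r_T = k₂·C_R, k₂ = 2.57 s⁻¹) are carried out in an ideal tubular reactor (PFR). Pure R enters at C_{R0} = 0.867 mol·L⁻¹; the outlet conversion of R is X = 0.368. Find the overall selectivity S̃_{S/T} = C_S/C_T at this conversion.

0.471

C_R = C_{R0}(1−X) = 0.5479 mol·L⁻¹.
Along a PFR/batch, dC_T/dC_R = −r_T/(r_S+r_T) = −k₂/(k₂+k₁·C_R).
Integrating from C_{R0} to C_R: C_T = (2.57/1.72)·ln[(2.57+1.72·0.867)/(2.57+1.72·0.548)] = 1.494·ln(4.061/3.512) = 0.2169 mol·L⁻¹.
Then C_S = (C_{R0}−C_R) − C_T = 0.3191 − 0.2169 = 0.1021 mol·L⁻¹.
S̃_{S/T} = C_S/C_T = 0.1021/0.2169 = 0.471.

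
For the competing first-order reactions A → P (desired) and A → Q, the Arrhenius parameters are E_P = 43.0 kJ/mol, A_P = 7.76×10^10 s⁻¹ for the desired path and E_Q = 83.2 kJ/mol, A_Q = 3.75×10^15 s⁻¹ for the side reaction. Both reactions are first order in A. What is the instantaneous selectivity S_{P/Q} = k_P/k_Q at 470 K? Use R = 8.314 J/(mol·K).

Since both paths have the same order in A, the concentration cancels and S_{P/Q} = k_P/k_Q = (A_P/A_Q)·exp[(E_Q−E_P)/(RT)].
(E_Q−E_P)/(RT) = (83.2−43.0)×10³/(8.314×470) = 40200/3908 = 10.29.
k_P/k_Q = (7.76×10^10/3.75×10^15)·exp(10.29) = 2.069×10^-5 × 29369 = 0.608.
Since E_P < E_Q, lowering the temperature improves selectivity toward P.

0.608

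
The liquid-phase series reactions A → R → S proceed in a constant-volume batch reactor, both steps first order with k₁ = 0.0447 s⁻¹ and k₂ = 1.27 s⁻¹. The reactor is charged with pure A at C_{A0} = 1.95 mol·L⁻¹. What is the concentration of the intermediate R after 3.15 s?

Solving the coupled first-order balances gives C_R(t) = [k₁/(k₂−k₁)]·C_{A0}·(e^(−k₁t) − e^(−k₂t)).
e^(−k₁t) = e^(−0.0447×3.15) = e^(−0.1408) = 0.8687; e^(−k₂t) = e^(−4.000) = 0.01831.
C_R = 0.0447×1.95/(1.27−0.0447) × (0.8687−0.01831) = 0.07114×0.8504 = 0.06049 mol·L⁻¹.

0.0605 mol·L⁻¹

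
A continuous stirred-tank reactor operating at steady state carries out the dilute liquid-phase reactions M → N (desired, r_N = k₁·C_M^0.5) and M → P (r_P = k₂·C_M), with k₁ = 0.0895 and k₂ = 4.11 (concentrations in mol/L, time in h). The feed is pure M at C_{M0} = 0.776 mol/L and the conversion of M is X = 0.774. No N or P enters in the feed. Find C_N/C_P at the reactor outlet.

Exit C_M = C_{M0}(1−X) = 0.776×0.226 = 0.1754 mol/L.
A CSTR operates uniformly at the exit composition, giving r_N = 0.03748 and r_P = 0.7208 (each k·C_M^n at C_M = 0.1754).
Overall selectivity = C_N/C_P = r_Nτ/(r_Pτ) = r_N/r_P = 0.0520.

0.0520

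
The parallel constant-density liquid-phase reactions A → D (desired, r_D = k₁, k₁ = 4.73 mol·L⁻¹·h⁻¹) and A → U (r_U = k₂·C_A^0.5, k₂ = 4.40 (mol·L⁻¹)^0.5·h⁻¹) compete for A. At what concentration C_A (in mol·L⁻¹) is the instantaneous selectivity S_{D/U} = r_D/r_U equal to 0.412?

6.81 mol·L⁻¹

S_{D/U} = (k₁/k₂)·C_A^-0.5 ⇒ C_A = (S·k₂/k₁)^(-2).
= (0.412×4.40/4.73)^(-2) = (0.3833)^(-2) = 6.81 mol·L⁻¹.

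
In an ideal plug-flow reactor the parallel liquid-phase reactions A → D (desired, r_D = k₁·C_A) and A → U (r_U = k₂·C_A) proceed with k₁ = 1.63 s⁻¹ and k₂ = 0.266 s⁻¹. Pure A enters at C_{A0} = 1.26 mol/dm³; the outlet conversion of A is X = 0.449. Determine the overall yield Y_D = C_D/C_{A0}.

C_A = C_{A0}(1−X) = 0.6943 mol/dm³.
Both paths are first order in A, so the instantaneous fraction to D is constant: dC_D/d(−C_A) = k₁/(k₁+k₂) = 0.8597.
C_D = 0.8597·(C_{A0}−C_A) = 0.8597×0.5657 = 0.486 mol/dm³.
Y_D = C_D/C_{A0} = 0.4864/1.26 = 0.386.

0.386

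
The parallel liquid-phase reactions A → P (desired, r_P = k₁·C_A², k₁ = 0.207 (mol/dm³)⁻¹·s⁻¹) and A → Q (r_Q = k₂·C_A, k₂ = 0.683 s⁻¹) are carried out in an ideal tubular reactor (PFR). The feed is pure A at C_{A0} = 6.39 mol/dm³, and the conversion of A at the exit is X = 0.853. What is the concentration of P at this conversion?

C_A = C_{A0}(1−X) = 0.9393 mol/dm³.
Along a PFR/batch, dC_Q/dC_A = −r_Q/(r_P+r_Q) = −k₂/(k₂+k₁·C_A).
Integrating from C_{A0} to C_A: C_Q = (0.683/0.207)·ln[(0.683+0.207·6.39)/(0.683+0.207·0.939)] = 3.300·ln(2.006/0.8774) = 2.728 mol/dm³.
Then C_P = (C_{A0}−C_A) − C_Q = 5.451 − 2.728 = 2.723 mol/dm³.

2.72 mol/dm³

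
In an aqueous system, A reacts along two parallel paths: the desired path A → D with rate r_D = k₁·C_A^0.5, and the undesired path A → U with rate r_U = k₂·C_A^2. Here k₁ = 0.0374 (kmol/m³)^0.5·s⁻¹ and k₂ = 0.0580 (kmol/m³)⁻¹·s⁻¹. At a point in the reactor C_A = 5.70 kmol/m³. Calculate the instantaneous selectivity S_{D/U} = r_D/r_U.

S_{D/U} = r_D/r_U = (k₁·C_A^0.5)/(k₂·C_A^2) = (k₁/k₂)·C_A^-1.5.
= (0.0374×5.700^0.5) / (0.0580×5.700^2) = 0.08929/1.884 = 0.0474.
The undesired path is higher order in A, so low C_A (CSTR or dilute feed) favours D.

0.0474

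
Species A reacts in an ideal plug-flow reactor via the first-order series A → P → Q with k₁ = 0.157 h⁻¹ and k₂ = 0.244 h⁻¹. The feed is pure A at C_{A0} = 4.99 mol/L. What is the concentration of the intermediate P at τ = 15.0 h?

0.623 mol/L

For first-order series with pure A initially, C_P(τ) = k₁C_{A0}/(k₂−k₁)·(e^(−k₁τ) − e^(−k₂τ)).
e^(−k₁τ) = e^(−0.157×15.0) = e^(−2.355) = 0.09489; e^(−k₂τ) = e^(−3.660) = 0.02573.
C_P = 0.157×4.99/(0.244−0.157) × (0.09489−0.02573) = 9.005×0.06916 = 0.6228 mol/L.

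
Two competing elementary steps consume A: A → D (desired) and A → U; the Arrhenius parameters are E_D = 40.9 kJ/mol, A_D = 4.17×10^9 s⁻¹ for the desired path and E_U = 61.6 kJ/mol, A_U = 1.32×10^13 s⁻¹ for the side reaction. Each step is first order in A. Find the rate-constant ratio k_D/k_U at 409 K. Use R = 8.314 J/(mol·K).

0.139

Since both paths have the same order in A, the concentration cancels and S_{D/U} = k_D/k_U = (A_D/A_U)·exp[(E_U−E_D)/(RT)].
(E_U−E_D)/(RT) = (61.6−40.9)×10³/(8.314×409) = 20700/3400 = 6.087.
k_D/k_U = (4.17×10^9/1.32×10^13)·exp(6.087) = 3.159×10^-4 × 440.3 = 0.139.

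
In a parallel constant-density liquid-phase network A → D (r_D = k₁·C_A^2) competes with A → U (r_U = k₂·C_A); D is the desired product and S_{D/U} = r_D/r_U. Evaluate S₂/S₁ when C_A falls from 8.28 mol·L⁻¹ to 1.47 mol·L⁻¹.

0.178

S_{D/U} = (k₁/k₂)·C_A, so S₂/S₁ = (C_{A,2}/C_{A,1}).
= 1.47/8.28 = 0.178.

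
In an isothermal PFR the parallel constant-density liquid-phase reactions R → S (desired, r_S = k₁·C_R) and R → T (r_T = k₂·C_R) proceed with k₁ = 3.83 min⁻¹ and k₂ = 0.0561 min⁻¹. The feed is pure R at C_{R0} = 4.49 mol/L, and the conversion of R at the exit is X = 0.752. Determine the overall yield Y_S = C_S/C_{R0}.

0.741

C_R = C_{R0}(1−X) = 1.114 mol/L.
Both paths are first order in R, so the instantaneous fraction to S is constant: dC_S/d(−C_R) = k₁/(k₁+k₂) = 0.9856.
C_S = 0.9856·(C_{R0}−C_R) = 0.9856×3.376 = 3.33 mol/L.
Y_S = C_S/C_{R0} = 3.328/4.49 = 0.741.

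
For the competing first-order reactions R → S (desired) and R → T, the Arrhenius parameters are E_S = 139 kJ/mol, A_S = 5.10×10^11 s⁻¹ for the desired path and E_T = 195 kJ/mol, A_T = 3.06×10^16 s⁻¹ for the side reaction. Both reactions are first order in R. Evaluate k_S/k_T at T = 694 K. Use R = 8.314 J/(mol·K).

0.273

k_S/k_T = (A_S/A_T)·exp[−(E_S−E_T)/(RT)] = (A_S/A_T)·exp[(E_T−E_S)/(RT)].
(E_T−E_S)/(RT) = (195−139)×10³/(8.314×694) = 56000/5770 = 9.706.
k_S/k_T = (5.10×10^11/3.06×10^16)·exp(9.706) = 1.667×10^-5 × 16408 = 0.273.
Since E_S < E_T, lowering the temperature improves selectivity toward S.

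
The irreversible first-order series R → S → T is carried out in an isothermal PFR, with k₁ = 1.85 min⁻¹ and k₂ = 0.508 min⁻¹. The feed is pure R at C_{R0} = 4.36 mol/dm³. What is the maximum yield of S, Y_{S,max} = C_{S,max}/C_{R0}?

0.613

At the optimum, C_{S,max}/C_{R0} = (k₁/k₂)^[k₂/(k₂−k₁)].
= (1.85/0.508)^(0.508/(0.508−1.85)) = (3.642)^(-0.3785) = 0.6131.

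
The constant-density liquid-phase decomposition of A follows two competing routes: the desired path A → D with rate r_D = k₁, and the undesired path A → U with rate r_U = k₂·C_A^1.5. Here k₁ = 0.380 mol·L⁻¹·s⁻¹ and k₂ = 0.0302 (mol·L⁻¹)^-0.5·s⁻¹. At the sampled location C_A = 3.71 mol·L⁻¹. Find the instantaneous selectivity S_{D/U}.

1.76

S_{D/U} = r_D/r_U = (k₁)/(k₂·C_A^1.5) = (k₁/k₂)·C_A^-1.5.
= (0.380) / (0.0302×3.710^1.5) = 0.3800/0.2158 = 1.76.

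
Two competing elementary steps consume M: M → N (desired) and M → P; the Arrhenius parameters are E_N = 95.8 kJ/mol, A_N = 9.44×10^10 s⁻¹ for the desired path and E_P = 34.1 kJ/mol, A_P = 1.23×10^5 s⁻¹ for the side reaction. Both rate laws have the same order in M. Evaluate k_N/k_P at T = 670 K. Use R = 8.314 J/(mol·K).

With equal orders, S_{N/P} = k_N/k_P = (A_N/A_P)·exp[(E_P−E_N)/(RT)].
(E_P−E_N)/(RT) = (34.1−95.8)×10³/(8.314×670) = -61700/5570 = -11.08.
k_N/k_P = (9.44×10^10/1.23×10^5)·exp(-11.08) = 7.675×10^5 × 1.547×10^-5 = 11.9.

11.9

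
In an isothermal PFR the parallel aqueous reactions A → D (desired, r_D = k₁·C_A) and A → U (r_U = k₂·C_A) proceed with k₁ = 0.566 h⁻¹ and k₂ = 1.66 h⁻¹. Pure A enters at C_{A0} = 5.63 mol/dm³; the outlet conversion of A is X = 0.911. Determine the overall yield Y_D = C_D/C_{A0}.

0.232

C_A = C_{A0}(1−X) = 0.5011 mol/dm³.
Both paths are first order in A, so the instantaneous fraction to D is constant: dC_D/d(−C_A) = k₁/(k₁+k₂) = 0.2543.
C_D = 0.2543·(C_{A0}−C_A) = 0.2543×5.129 = 1.30 mol/dm³.
Y_D = C_D/C_{A0} = 1.304/5.63 = 0.232.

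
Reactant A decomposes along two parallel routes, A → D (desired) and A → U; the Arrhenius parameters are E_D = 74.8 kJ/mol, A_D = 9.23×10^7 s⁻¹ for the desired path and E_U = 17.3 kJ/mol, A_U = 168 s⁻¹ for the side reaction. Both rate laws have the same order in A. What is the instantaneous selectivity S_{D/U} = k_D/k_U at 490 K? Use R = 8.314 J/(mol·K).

Since both paths have the same order in A, the concentration cancels and S_{D/U} = k_D/k_U = (A_D/A_U)·exp[(E_U−E_D)/(RT)].
(E_U−E_D)/(RT) = (17.3−74.8)×10³/(8.314×490) = -57500/4074 = -14.11.
k_D/k_U = (9.23×10^7/168)·exp(-14.11) = 5.494×10^5 × 7.417×10^-7 = 0.407.

0.407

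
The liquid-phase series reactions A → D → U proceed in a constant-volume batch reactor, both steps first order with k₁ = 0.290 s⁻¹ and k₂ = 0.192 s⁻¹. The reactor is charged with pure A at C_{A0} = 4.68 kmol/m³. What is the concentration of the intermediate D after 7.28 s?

Solving the coupled first-order balances gives C_D(t) = [k₁/(k₂−k₁)]·C_{A0}·(e^(−k₁t) − e^(−k₂t)).
e^(−k₁t) = e^(−0.290×7.28) = e^(−2.111) = 0.1211; e^(−k₂t) = e^(−1.398) = 0.2471.
C_D = 0.290×4.68/(0.192−0.290) × (0.1211−0.2471) = (-13.85)×(-0.1261) = 1.746 kmol/m³.

1.75 kmol/m³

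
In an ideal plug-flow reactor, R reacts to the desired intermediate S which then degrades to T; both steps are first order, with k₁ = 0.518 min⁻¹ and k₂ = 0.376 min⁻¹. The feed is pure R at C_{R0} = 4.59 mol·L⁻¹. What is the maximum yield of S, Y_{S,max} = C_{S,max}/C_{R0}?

Evaluating C_S at τ_opt = ln(k₂/k₁)/(k₂−k₁) gives C_{S,max}/C_{R0} = (k₁/k₂)^[k₂/(k₂−k₁)].
= (0.518/0.376)^(0.376/(0.376−0.518)) = (1.378)^(-2.648) = 0.4281.

0.428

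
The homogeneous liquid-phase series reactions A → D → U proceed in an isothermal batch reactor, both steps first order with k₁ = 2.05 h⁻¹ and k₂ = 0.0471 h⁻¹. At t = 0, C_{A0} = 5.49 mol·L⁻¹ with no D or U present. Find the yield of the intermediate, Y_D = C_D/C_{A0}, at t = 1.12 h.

0.868

For first-order series with pure A initially, C_D(t) = k₁C_{A0}/(k₂−k₁)·(e^(−k₁t) − e^(−k₂t)).
e^(−k₁t) = e^(−2.05×1.12) = e^(−2.296) = 0.1007; e^(−k₂t) = e^(−0.05275) = 0.9486.
C_D = 2.05×5.49/(0.0471−2.05) × (0.1007−0.9486) = (-5.619)×(-0.8480) = 4.765 mol·L⁻¹.
Y_D = C_D/C_{A0} = 4.765/5.49 = 0.868.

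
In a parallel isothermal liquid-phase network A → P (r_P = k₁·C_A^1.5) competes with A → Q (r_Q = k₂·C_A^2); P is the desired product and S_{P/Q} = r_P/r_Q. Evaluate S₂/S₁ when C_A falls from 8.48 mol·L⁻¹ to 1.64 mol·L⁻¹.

2.27

S_{P/Q} = (k₁/k₂)·C_A^-0.5, so S₂/S₁ = (C_{A,2}/C_{A,1})^-0.5.
= (1.64/8.48)^(-0.5) = (0.1934)^(-0.5) = 2.27.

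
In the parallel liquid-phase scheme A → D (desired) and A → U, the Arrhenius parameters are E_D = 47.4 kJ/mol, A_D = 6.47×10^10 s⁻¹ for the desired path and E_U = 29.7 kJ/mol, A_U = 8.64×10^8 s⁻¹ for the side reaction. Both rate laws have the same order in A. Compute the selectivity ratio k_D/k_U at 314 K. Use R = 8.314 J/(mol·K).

0.0851

k_D/k_U = (A_D/A_U)·exp[−(E_D−E_U)/(RT)] = (A_D/A_U)·exp[(E_U−E_D)/(RT)].
(E_U−E_D)/(RT) = (29.7−47.4)×10³/(8.314×314) = -17700/2611 = -6.780.
k_D/k_U = (6.47×10^10/8.64×10^8)·exp(-6.780) = 74.88 × 0.001136 = 0.0851.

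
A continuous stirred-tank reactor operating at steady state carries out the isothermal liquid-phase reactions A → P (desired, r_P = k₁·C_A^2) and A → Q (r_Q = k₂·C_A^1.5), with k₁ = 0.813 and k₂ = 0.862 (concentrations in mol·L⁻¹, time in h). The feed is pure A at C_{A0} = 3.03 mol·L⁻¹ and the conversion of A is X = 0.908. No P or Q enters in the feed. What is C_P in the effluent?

0.915 mol·L⁻¹

Exit C_A = C_{A0}(1−X) = 3.03×0.0920 = 0.2788 mol·L⁻¹.
In a CSTR the entire volume is at exit conditions, so r_P = 0.813×0.2788^2 = 0.06318 and r_Q = 0.862×0.2788^1.5 = 0.1269.
Fraction of consumed A going to P: r_P/(r_P+r_Q) = 0.3324.
C_P = 0.3324·C_{A0}·X = 0.3324×3.03×0.908 = 0.915 mol·L⁻¹.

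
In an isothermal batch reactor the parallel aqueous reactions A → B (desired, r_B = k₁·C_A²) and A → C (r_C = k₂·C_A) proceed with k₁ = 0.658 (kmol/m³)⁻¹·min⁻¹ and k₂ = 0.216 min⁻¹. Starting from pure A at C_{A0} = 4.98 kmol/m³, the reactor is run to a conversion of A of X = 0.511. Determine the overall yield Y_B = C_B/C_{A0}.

0.468

C_A = C_{A0}(1−X) = 2.435 kmol/m³.
Along a PFR/batch, dC_C/dC_A = −r_C/(r_B+r_C) = −k₂/(k₂+k₁·C_A).
Integrating from C_{A0} to C_A: C_C = (0.216/0.658)·ln[(0.216+0.658·4.98)/(0.216+0.658·2.44)] = 0.3283·ln(3.493/1.818) = 0.2143 kmol/m³.
Then C_B = (C_{A0}−C_A) − C_C = 2.545 − 0.2143 = 2.330 kmol/m³.
Y_B = C_B/C_{A0} = 2.330/4.98 = 0.468.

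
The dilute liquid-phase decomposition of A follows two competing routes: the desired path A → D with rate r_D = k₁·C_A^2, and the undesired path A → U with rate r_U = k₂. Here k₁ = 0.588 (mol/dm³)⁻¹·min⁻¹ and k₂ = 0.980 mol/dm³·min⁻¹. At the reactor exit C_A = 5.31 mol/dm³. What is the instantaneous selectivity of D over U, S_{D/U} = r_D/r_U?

16.9

S_{D/U} = r_D/r_U = (k₁·C_A^2)/(k₂) = (k₁/k₂)·C_A^2.
= (0.588×5.310^2) / (0.980) = 16.58/0.9800 = 16.9.
Since the desired path is higher order in A, keeping C_A high (PFR or concentrated feed) favours D.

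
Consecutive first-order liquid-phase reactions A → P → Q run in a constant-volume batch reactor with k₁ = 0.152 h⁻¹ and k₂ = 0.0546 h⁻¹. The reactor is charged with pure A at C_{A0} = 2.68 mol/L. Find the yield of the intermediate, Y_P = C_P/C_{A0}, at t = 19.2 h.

Solving the coupled first-order balances gives C_P(t) = [k₁/(k₂−k₁)]·C_{A0}·(e^(−k₁t) − e^(−k₂t)).
e^(−k₁t) = e^(−0.152×19.2) = e^(−2.918) = 0.05402; e^(−k₂t) = e^(−1.048) = 0.3505.
C_P = 0.152×2.68/(0.0546−0.152) × (0.05402−0.3505) = (-4.182)×(-0.2965) = 1.240 mol/L.
Y_P = C_P/C_{A0} = 1.240/2.68 = 0.463.

0.463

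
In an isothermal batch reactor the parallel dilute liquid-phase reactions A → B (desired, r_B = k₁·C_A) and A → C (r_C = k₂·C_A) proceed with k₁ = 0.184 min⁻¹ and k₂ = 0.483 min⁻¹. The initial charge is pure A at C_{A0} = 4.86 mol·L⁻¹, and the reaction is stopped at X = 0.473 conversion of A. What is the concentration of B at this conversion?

0.634 mol·L⁻¹

C_A = C_{A0}(1−X) = 2.561 mol·L⁻¹.
Both paths are first order in A, so the instantaneous fraction to B is constant: dC_B/d(−C_A) = k₁/(k₁+k₂) = 0.2759.
C_B = 0.2759·(C_{A0}−C_A) = 0.2759×2.299 = 0.634 mol·L⁻¹.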